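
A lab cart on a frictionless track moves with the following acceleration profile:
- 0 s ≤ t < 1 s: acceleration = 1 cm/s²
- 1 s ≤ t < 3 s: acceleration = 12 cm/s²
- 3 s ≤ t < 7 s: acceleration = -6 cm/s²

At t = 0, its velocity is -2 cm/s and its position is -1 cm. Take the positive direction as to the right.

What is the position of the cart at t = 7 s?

On each constant-a segment, Δv = aΔt and Δx = v₀Δt + ½aΔt²; chain segment to segment.
0–1 s: v starts -2 cm/s; Δx = -2·1 + ½·1·1² = -1.5 cm; v ends -1 cm/s.
1–3 s: v starts -1 cm/s; Δx = -1·2 + ½·12·2² = 22 cm; v ends 23 cm/s.
3–7 s: v starts 23 cm/s; Δx = 23·4 + ½·-6·4² = 44 cm; v ends -1 cm/s.
x(7) = -1 + Σ Δx = 63.5 cm.

63.5 cm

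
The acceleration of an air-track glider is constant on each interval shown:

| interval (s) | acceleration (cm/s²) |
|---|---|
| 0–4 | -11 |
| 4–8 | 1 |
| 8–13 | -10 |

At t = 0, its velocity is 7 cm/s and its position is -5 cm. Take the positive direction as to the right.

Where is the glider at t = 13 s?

On each constant-a segment, Δv = aΔt and Δx = v₀Δt + ½aΔt²; chain segment to segment.
0–4 s: v starts 7 cm/s; Δx = 7·4 + ½·-11·4² = -60 cm; v ends -37 cm/s.
4–8 s: v starts -37 cm/s; Δx = -37·4 + ½·1·4² = -140 cm; v ends -33 cm/s.
8–13 s: v starts -33 cm/s; Δx = -33·5 + ½·-10·5² = -290 cm; v ends -83 cm/s.
x(13) = -5 + Σ Δx = -495 cm.

-495 cm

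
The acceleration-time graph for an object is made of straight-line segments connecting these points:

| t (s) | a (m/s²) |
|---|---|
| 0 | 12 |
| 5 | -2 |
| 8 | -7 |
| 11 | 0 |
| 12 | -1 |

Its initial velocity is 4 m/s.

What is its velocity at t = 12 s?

Δv equals the area under the a-t graph; then v = v₀ + Δv.
0–5 s: ½(12 + -2)(5) = 25 m/s
5–8 s: ½(-2 + -7)(3) = -13.5 m/s
8–11 s: ½(-7 + 0)(3) = -10.5 m/s
11–12 s: ½(0 + -1)(1) = -0.5 m/s
Δv = 0.5 m/s, so v(12) = 4 + (0.5) = 4.5 m/s.

4.5 m/s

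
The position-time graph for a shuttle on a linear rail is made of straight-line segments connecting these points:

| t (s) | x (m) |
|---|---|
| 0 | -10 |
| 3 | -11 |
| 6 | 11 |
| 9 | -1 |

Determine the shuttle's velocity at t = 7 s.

-4 m/s

Velocity is the slope of the x-t graph on 6–9 s: (-1 − 11)/(9 − 6) = -4 m/s.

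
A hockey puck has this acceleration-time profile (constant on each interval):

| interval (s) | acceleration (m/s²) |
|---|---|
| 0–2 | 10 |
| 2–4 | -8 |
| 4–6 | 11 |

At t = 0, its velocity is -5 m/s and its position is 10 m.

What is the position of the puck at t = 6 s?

54 m

On each constant-a segment, Δv = aΔt and Δx = v₀Δt + ½aΔt²; chain segment to segment.
0–2 s: v starts -5 m/s; Δx = -5·2 + ½·10·2² = 10 m; v ends 15 m/s.
2–4 s: v starts 15 m/s; Δx = 15·2 + ½·-8·2² = 14 m; v ends -1 m/s.
4–6 s: v starts -1 m/s; Δx = -1·2 + ½·11·2² = 20 m; v ends 21 m/s.
x(6) = 10 + Σ Δx = 54 m.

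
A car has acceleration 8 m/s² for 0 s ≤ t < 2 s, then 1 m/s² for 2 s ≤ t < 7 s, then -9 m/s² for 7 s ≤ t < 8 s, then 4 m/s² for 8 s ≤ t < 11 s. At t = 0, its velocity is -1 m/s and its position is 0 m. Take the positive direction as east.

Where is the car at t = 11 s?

168 m

On each constant-a segment, Δv = aΔt and Δx = v₀Δt + ½aΔt²; chain segment to segment.
0–2 s: v starts -1 m/s; Δx = -1·2 + ½·8·2² = 14 m; v ends 15 m/s.
2–7 s: v starts 15 m/s; Δx = 15·5 + ½·1·5² = 87.5 m; v ends 20 m/s.
7–8 s: v starts 20 m/s; Δx = 20·1 + ½·-9·1² = 15.5 m; v ends 11 m/s.
8–11 s: v starts 11 m/s; Δx = 11·3 + ½·4·3² = 51 m; v ends 23 m/s.
x(11) = 0 + Σ Δx = 168 m.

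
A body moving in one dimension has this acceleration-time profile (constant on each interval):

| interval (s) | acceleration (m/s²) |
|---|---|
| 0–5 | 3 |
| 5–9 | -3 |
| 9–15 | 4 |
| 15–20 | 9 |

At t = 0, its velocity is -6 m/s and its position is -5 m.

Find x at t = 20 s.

286 m

On each constant-a segment, Δv = aΔt and Δx = v₀Δt + ½aΔt²; chain segment to segment.
0–5 s: v starts -6 m/s; Δx = -6·5 + ½·3·5² = 7.5 m; v ends 9 m/s.
5–9 s: v starts 9 m/s; Δx = 9·4 + ½·-3·4² = 12 m; v ends -3 m/s.
9–15 s: v starts -3 m/s; Δx = -3·6 + ½·4·6² = 54 m; v ends 21 m/s.
15–20 s: v starts 21 m/s; Δx = 21·5 + ½·9·5² = 217.5 m; v ends 66 m/s.
x(20) = -5 + Σ Δx = 286 m.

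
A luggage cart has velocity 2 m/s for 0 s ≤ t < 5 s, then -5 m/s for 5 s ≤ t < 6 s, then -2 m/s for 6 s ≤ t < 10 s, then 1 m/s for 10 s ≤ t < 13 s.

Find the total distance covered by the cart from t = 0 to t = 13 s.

26 m

Total distance travelled is ∫|v| dt — sum the magnitudes of each area piece.
0–5 s: |2| × 5 = 10 m
5–6 s: |-5| × 1 = 5 m
6–10 s: |-2| × 4 = 8 m
10–13 s: |1| × 3 = 3 m
Total distance = 26 m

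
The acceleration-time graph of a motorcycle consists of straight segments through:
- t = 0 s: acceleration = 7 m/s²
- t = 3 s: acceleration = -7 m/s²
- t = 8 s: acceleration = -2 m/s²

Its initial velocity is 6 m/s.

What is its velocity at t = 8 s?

-16.5 m/s

Δv equals the area under the a-t graph; then v = v₀ + Δv.
0–3 s: ½(7 + -7)(3) = 0 m/s
3–8 s: ½(-7 + -2)(5) = -22.5 m/s
Δv = -22.5 m/s, so v(8) = 6 + (-22.5) = -16.5 m/s.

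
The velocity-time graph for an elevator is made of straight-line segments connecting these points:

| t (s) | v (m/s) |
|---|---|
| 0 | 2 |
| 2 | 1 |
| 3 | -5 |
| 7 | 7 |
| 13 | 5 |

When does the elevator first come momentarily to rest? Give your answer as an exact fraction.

t = 13/6 s

v changes sign on 2–3 s (from 1 to -5); the graph is linear there, so v = 0 at t = 2 + (-1)·(3 − 2)/(-5 − 1) = 13/6 s.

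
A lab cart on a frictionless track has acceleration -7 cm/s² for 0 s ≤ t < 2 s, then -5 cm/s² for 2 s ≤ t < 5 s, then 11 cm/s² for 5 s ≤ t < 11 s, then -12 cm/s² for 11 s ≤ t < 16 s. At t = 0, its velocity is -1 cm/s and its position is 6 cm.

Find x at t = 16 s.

-29.5 cm

On each constant-a segment, Δv = aΔt and Δx = v₀Δt + ½aΔt²; chain segment to segment.
0–2 s: v starts -1 cm/s; Δx = -1·2 + ½·-7·2² = -16 cm; v ends -15 cm/s.
2–5 s: v starts -15 cm/s; Δx = -15·3 + ½·-5·3² = -67.5 cm; v ends -30 cm/s.
5–11 s: v starts -30 cm/s; Δx = -30·6 + ½·11·6² = 18 cm; v ends 36 cm/s.
11–16 s: v starts 36 cm/s; Δx = 36·5 + ½·-12·5² = 30 cm; v ends -24 cm/s.
x(16) = 6 + Σ Δx = -29.5 cm.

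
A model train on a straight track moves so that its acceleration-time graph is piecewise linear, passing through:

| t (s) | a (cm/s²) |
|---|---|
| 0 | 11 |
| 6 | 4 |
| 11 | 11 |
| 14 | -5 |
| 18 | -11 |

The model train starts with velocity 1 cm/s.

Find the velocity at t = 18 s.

60.5 cm/s

Δv equals the area under the a-t graph; then v = v₀ + Δv.
0–6 s: ½(11 + 4)(6) = 45 cm/s
6–11 s: ½(4 + 11)(5) = 37.5 cm/s
11–14 s: ½(11 + -5)(3) = 9 cm/s
14–18 s: ½(-5 + -11)(4) = -32 cm/s
Δv = 59.5 cm/s, so v(18) = 1 + (59.5) = 60.5 cm/s.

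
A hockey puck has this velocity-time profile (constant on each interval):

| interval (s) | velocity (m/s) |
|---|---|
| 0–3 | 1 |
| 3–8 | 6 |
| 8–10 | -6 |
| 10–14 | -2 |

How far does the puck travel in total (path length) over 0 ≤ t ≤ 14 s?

Total distance travelled is ∫|v| dt — sum the magnitudes of each area piece.
0–3 s: |1| × 3 = 3 m
3–8 s: |6| × 5 = 30 m
8–10 s: |-6| × 2 = 12 m
10–14 s: |-2| × 4 = 8 m
Total distance = 53 m

53 m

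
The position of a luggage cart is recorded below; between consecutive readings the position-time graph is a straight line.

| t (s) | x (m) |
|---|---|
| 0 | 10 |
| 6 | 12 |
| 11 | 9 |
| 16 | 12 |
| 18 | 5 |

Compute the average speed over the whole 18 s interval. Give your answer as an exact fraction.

5/6 m/s

Average speed = (total path length)/(elapsed time); on a piecewise-linear x-t graph the path length is Σ|Δx|.
0–6 s: |Δx| = |12 − 10| = 2 m
6–11 s: |Δx| = |9 − 12| = 3 m
11–16 s: |Δx| = |12 − 9| = 3 m
16–18 s: |Δx| = |5 − 12| = 7 m
Total path = 15 m; average speed = 15/18 = 5/6 m/s.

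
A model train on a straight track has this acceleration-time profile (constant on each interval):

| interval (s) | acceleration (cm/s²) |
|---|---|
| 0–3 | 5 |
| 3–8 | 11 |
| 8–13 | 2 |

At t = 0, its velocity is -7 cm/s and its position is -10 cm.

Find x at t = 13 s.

509 cm

On each constant-a segment, Δv = aΔt and Δx = v₀Δt + ½aΔt²; chain segment to segment.
0–3 s: v starts -7 cm/s; Δx = -7·3 + ½·5·3² = 1.5 cm; v ends 8 cm/s.
3–8 s: v starts 8 cm/s; Δx = 8·5 + ½·11·5² = 177.5 cm; v ends 63 cm/s.
8–13 s: v starts 63 cm/s; Δx = 63·5 + ½·2·5² = 340 cm; v ends 73 cm/s.
x(13) = -10 + Σ Δx = 509 cm.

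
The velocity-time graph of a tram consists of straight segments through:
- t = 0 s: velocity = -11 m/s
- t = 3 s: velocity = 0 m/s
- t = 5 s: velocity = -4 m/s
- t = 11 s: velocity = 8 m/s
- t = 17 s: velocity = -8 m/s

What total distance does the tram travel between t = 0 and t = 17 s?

Total distance travelled is ∫|v| dt — sum the magnitudes of each area piece.
0–3 s: |½(-11 + 0)(3)| = 16.5 m
3–5 s: |½(0 + -4)(2)| = 4 m
5–11 s: v = 0 at t = 7 s; triangle areas 4 + 16 = 20 m
11–17 s: v = 0 at t = 14 s; triangle areas 12 + 12 = 24 m
Total distance = 64.5 m

64.5 m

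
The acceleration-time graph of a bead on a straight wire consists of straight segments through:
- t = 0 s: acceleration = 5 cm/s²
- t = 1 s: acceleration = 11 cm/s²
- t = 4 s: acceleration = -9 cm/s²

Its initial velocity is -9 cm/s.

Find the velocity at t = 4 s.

Δv equals the area under the a-t graph; then v = v₀ + Δv.
0–1 s: ½(5 + 11)(1) = 8 cm/s
1–4 s: ½(11 + -9)(3) = 3 cm/s
Δv = 11 cm/s, so v(4) = -9 + (11) = 2 cm/s.

2 cm/s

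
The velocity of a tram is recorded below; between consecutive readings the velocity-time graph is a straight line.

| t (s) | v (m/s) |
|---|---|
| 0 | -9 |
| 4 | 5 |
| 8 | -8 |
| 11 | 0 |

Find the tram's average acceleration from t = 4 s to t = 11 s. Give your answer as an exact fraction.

-5/7 m/s²

Average acceleration = Δv/Δt = (0 − 5)/(11 − 4) = -5/7 m/s².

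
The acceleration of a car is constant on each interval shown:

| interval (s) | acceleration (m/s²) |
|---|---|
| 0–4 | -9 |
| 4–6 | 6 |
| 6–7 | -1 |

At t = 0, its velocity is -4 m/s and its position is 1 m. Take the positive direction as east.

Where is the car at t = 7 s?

On each constant-a segment, Δv = aΔt and Δx = v₀Δt + ½aΔt²; chain segment to segment.
0–4 s: v starts -4 m/s; Δx = -4·4 + ½·-9·4² = -88 m; v ends -40 m/s.
4–6 s: v starts -40 m/s; Δx = -40·2 + ½·6·2² = -68 m; v ends -28 m/s.
6–7 s: v starts -28 m/s; Δx = -28·1 + ½·-1·1² = -28.5 m; v ends -29 m/s.
x(7) = 1 + Σ Δx = -183.5 m.

-183.5 m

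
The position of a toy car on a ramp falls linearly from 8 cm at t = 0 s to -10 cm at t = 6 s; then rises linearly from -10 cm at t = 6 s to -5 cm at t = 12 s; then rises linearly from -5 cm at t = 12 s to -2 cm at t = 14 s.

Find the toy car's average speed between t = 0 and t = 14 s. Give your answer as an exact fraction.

13/7 cm/s

Average speed = (total path length)/(elapsed time); on a piecewise-linear x-t graph the path length is Σ|Δx|.
0–6 s: |Δx| = |-10 − 8| = 18 cm
6–12 s: |Δx| = |-5 − -10| = 5 cm
12–14 s: |Δx| = |-2 − -5| = 3 cm
Total path = 26 cm; average speed = 26/14 = 13/7 cm/s.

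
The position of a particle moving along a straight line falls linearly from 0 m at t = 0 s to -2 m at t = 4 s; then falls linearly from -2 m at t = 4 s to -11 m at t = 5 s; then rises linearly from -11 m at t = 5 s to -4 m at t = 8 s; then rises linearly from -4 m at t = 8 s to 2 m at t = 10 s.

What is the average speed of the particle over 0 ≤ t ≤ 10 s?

2.4 m/s

Average speed = (total path length)/(elapsed time); on a piecewise-linear x-t graph the path length is Σ|Δx|.
0–4 s: |Δx| = |-2 − 0| = 2 m
4–5 s: |Δx| = |-11 − -2| = 9 m
5–8 s: |Δx| = |-4 − -11| = 7 m
8–10 s: |Δx| = |2 − -4| = 6 m
Total path = 24 m; average speed = 24/10 = 2.4 m/s.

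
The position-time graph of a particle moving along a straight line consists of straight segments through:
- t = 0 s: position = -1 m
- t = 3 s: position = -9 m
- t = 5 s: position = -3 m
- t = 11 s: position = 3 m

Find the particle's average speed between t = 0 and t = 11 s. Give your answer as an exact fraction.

Average speed = (total path length)/(elapsed time); on a piecewise-linear x-t graph the path length is Σ|Δx|.
0–3 s: |Δx| = |-9 − -1| = 8 m
3–5 s: |Δx| = |-3 − -9| = 6 m
5–11 s: |Δx| = |3 − -3| = 6 m
Total path = 20 m; average speed = 20/11 = 20/11 m/s.

20/11 m/s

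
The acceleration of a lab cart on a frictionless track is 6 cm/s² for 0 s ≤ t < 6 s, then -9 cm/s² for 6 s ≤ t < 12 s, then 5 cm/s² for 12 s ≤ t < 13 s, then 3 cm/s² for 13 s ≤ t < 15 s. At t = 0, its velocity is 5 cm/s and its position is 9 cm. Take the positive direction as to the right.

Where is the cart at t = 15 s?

On each constant-a segment, Δv = aΔt and Δx = v₀Δt + ½aΔt²; chain segment to segment.
0–6 s: v starts 5 cm/s; Δx = 5·6 + ½·6·6² = 138 cm; v ends 41 cm/s.
6–12 s: v starts 41 cm/s; Δx = 41·6 + ½·-9·6² = 84 cm; v ends -13 cm/s.
12–13 s: v starts -13 cm/s; Δx = -13·1 + ½·5·1² = -10.5 cm; v ends -8 cm/s.
13–15 s: v starts -8 cm/s; Δx = -8·2 + ½·3·2² = -10 cm; v ends -2 cm/s.
x(15) = 9 + Σ Δx = 210.5 cm.

210.5 cm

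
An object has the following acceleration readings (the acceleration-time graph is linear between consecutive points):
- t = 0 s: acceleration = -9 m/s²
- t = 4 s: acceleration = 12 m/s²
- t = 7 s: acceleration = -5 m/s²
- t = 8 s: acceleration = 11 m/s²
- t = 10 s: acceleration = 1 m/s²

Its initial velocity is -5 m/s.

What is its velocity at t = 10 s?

Δv equals the area under the a-t graph; then v = v₀ + Δv.
0–4 s: ½(-9 + 12)(4) = 6 m/s
4–7 s: ½(12 + -5)(3) = 10.5 m/s
7–8 s: ½(-5 + 11)(1) = 3 m/s
8–10 s: ½(11 + 1)(2) = 12 m/s
Δv = 31.5 m/s, so v(10) = -5 + (31.5) = 26.5 m/s.

26.5 m/s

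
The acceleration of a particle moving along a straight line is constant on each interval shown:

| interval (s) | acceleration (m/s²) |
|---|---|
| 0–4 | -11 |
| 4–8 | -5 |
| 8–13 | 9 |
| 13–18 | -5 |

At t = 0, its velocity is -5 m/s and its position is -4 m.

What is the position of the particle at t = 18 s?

-763 m

On each constant-a segment, Δv = aΔt and Δx = v₀Δt + ½aΔt²; chain segment to segment.
0–4 s: v starts -5 m/s; Δx = -5·4 + ½·-11·4² = -108 m; v ends -49 m/s.
4–8 s: v starts -49 m/s; Δx = -49·4 + ½·-5·4² = -236 m; v ends -69 m/s.
8–13 s: v starts -69 m/s; Δx = -69·5 + ½·9·5² = -232.5 m; v ends -24 m/s.
13–18 s: v starts -24 m/s; Δx = -24·5 + ½·-5·5² = -182.5 m; v ends -49 m/s.
x(18) = -4 + Σ Δx = -763 m.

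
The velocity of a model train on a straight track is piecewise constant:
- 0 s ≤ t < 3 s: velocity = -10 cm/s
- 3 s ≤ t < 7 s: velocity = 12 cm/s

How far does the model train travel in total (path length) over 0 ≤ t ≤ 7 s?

Distance (not displacement) is the total path length: add the absolute areas under v-t.
0–3 s: |-10| × 3 = 30 cm
3–7 s: |12| × 4 = 48 cm
Total distance = 78 cm

78 cm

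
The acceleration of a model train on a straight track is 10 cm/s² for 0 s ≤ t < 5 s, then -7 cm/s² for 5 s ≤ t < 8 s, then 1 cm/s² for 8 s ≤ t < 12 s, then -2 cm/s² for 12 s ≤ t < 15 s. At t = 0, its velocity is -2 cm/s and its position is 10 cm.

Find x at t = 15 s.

437.5 cm

On each constant-a segment, Δv = aΔt and Δx = v₀Δt + ½aΔt²; chain segment to segment.
0–5 s: v starts -2 cm/s; Δx = -2·5 + ½·10·5² = 115 cm; v ends 48 cm/s.
5–8 s: v starts 48 cm/s; Δx = 48·3 + ½·-7·3² = 112.5 cm; v ends 27 cm/s.
8–12 s: v starts 27 cm/s; Δx = 27·4 + ½·1·4² = 116 cm; v ends 31 cm/s.
12–15 s: v starts 31 cm/s; Δx = 31·3 + ½·-2·3² = 84 cm; v ends 25 cm/s.
x(15) = 10 + Σ Δx = 437.5 cm.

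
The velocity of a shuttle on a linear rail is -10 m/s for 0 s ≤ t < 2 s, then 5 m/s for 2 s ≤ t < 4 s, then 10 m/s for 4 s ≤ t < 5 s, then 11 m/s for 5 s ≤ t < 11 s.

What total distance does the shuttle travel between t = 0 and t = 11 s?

Distance (not displacement) is the total path length: add the absolute areas under v-t.
0–2 s: |-10| × 2 = 20 m
2–4 s: |5| × 2 = 10 m
4–5 s: |10| × 1 = 10 m
5–11 s: |11| × 6 = 66 m
Total distance = 106 m

106 m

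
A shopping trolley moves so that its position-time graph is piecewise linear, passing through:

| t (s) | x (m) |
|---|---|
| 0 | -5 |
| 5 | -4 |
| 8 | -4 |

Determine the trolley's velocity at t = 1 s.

Velocity is the slope of the x-t graph on 0–5 s: (-4 − -5)/(5 − 0) = 0.2 m/s.

0.2 m/s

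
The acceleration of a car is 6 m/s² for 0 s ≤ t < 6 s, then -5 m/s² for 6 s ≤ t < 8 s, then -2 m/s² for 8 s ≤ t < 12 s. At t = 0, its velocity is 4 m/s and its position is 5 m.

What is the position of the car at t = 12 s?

On each constant-a segment, Δv = aΔt and Δx = v₀Δt + ½aΔt²; chain segment to segment.
0–6 s: v starts 4 m/s; Δx = 4·6 + ½·6·6² = 132 m; v ends 40 m/s.
6–8 s: v starts 40 m/s; Δx = 40·2 + ½·-5·2² = 70 m; v ends 30 m/s.
8–12 s: v starts 30 m/s; Δx = 30·4 + ½·-2·4² = 104 m; v ends 22 m/s.
x(12) = 5 + Σ Δx = 311 m.

311 m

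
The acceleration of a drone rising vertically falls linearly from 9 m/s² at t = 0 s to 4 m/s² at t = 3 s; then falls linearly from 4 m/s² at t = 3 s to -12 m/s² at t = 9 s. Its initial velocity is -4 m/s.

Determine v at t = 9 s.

Δv equals the area under the a-t graph; then v = v₀ + Δv.
0–3 s: ½(9 + 4)(3) = 19.5 m/s
3–9 s: ½(4 + -12)(6) = -24 m/s
Δv = -4.5 m/s, so v(9) = -4 + (-4.5) = -8.5 m/s.

-8.5 m/s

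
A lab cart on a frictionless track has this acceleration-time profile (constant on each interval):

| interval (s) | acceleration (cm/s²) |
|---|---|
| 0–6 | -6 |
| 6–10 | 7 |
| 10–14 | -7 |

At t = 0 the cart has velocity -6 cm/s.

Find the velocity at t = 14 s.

-42 cm/s

Δv equals the area under the a-t graph; then v = v₀ + Δv.
0–6 s: -6 × 6 = -36 cm/s
6–10 s: 7 × 4 = 28 cm/s
10–14 s: -7 × 4 = -28 cm/s
Δv = -36 cm/s, so v(14) = -6 + (-36) = -42 cm/s.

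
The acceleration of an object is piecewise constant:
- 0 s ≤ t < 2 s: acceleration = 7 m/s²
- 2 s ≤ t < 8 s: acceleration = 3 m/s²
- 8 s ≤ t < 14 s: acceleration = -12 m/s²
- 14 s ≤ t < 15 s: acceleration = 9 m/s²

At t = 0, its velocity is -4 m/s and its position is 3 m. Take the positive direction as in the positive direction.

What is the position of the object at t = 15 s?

35.5 m

On each constant-a segment, Δv = aΔt and Δx = v₀Δt + ½aΔt²; chain segment to segment.
0–2 s: v starts -4 m/s; Δx = -4·2 + ½·7·2² = 6 m; v ends 10 m/s.
2–8 s: v starts 10 m/s; Δx = 10·6 + ½·3·6² = 114 m; v ends 28 m/s.
8–14 s: v starts 28 m/s; Δx = 28·6 + ½·-12·6² = -48 m; v ends -44 m/s.
14–15 s: v starts -44 m/s; Δx = -44·1 + ½·9·1² = -39.5 m; v ends -35 m/s.
x(15) = 3 + Σ Δx = 35.5 m.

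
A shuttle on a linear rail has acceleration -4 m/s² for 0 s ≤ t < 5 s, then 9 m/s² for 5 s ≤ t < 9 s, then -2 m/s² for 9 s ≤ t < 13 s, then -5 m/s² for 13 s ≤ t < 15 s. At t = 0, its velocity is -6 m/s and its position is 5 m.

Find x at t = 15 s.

On each constant-a segment, Δv = aΔt and Δx = v₀Δt + ½aΔt²; chain segment to segment.
0–5 s: v starts -6 m/s; Δx = -6·5 + ½·-4·5² = -80 m; v ends -26 m/s.
5–9 s: v starts -26 m/s; Δx = -26·4 + ½·9·4² = -32 m; v ends 10 m/s.
9–13 s: v starts 10 m/s; Δx = 10·4 + ½·-2·4² = 24 m; v ends 2 m/s.
13–15 s: v starts 2 m/s; Δx = 2·2 + ½·-5·2² = -6 m; v ends -8 m/s.
x(15) = 5 + Σ Δx = -89 m.

-89 m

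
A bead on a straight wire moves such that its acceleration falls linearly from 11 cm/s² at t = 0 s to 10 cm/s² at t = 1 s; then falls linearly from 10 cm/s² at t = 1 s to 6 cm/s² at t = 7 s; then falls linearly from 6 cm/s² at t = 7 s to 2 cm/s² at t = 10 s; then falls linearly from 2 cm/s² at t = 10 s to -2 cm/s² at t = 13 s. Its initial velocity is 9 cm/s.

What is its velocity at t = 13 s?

Δv equals the area under the a-t graph; then v = v₀ + Δv.
0–1 s: ½(11 + 10)(1) = 10.5 cm/s
1–7 s: ½(10 + 6)(6) = 48 cm/s
7–10 s: ½(6 + 2)(3) = 12 cm/s
10–13 s: ½(2 + -2)(3) = 0 cm/s
Δv = 70.5 cm/s, so v(13) = 9 + (70.5) = 79.5 cm/s.

79.5 cm/s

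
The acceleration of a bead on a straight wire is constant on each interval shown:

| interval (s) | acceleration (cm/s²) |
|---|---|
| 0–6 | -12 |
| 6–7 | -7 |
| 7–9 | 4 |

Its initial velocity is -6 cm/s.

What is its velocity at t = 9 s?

-77 cm/s

Δv equals the area under the a-t graph; then v = v₀ + Δv.
0–6 s: -12 × 6 = -72 cm/s
6–7 s: -7 × 1 = -7 cm/s
7–9 s: 4 × 2 = 8 cm/s
Δv = -71 cm/s, so v(9) = -6 + (-71) = -77 cm/s.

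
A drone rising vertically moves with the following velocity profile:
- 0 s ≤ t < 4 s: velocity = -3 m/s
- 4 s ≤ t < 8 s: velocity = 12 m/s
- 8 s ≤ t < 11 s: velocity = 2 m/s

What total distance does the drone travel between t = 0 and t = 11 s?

66 m

Total distance travelled is ∫|v| dt — sum the magnitudes of each area piece.
0–4 s: |-3| × 4 = 12 m
4–8 s: |12| × 4 = 48 m
8–11 s: |2| × 3 = 6 m
Total distance = 66 m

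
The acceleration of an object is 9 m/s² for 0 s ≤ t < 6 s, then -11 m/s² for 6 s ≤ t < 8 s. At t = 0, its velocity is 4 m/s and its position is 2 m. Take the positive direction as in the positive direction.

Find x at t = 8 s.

282 m

On each constant-a segment, Δv = aΔt and Δx = v₀Δt + ½aΔt²; chain segment to segment.
0–6 s: v starts 4 m/s; Δx = 4·6 + ½·9·6² = 186 m; v ends 58 m/s.
6–8 s: v starts 58 m/s; Δx = 58·2 + ½·-11·2² = 94 m; v ends 36 m/s.
x(8) = 2 + Σ Δx = 282 m.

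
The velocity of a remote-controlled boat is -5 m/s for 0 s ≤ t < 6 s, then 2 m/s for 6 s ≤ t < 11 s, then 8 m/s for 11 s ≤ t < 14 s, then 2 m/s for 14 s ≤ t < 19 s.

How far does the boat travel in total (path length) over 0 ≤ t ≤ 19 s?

Distance (not displacement) is the total path length: add the absolute areas under v-t.
0–6 s: |-5| × 6 = 30 m
6–11 s: |2| × 5 = 10 m
11–14 s: |8| × 3 = 24 m
14–19 s: |2| × 5 = 10 m
Total distance = 74 m

74 m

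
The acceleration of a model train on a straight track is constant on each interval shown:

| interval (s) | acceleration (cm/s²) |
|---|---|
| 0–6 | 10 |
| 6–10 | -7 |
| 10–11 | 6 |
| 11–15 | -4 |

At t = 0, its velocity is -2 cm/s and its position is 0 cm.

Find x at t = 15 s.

489 cm

On each constant-a segment, Δv = aΔt and Δx = v₀Δt + ½aΔt²; chain segment to segment.
0–6 s: v starts -2 cm/s; Δx = -2·6 + ½·10·6² = 168 cm; v ends 58 cm/s.
6–10 s: v starts 58 cm/s; Δx = 58·4 + ½·-7·4² = 176 cm; v ends 30 cm/s.
10–11 s: v starts 30 cm/s; Δx = 30·1 + ½·6·1² = 33 cm; v ends 36 cm/s.
11–15 s: v starts 36 cm/s; Δx = 36·4 + ½·-4·4² = 112 cm; v ends 20 cm/s.
x(15) = 0 + Σ Δx = 489 cm.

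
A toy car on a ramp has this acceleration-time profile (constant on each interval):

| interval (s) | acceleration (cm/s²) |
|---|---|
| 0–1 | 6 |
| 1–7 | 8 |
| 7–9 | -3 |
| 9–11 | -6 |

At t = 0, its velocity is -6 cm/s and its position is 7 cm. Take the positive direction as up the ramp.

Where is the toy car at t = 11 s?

On each constant-a segment, Δv = aΔt and Δx = v₀Δt + ½aΔt²; chain segment to segment.
0–1 s: v starts -6 cm/s; Δx = -6·1 + ½·6·1² = -3 cm; v ends 0 cm/s.
1–7 s: v starts 0 cm/s; Δx = 0·6 + ½·8·6² = 144 cm; v ends 48 cm/s.
7–9 s: v starts 48 cm/s; Δx = 48·2 + ½·-3·2² = 90 cm; v ends 42 cm/s.
9–11 s: v starts 42 cm/s; Δx = 42·2 + ½·-6·2² = 72 cm; v ends 30 cm/s.
x(11) = 7 + Σ Δx = 310 cm.

310 cm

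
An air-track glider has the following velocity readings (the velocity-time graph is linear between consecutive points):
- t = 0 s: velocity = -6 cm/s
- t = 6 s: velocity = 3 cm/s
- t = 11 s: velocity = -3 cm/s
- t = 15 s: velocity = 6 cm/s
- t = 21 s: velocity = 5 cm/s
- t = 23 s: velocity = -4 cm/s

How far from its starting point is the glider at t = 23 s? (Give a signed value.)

Net displacement equals the area under the velocity-time graph (areas below the axis count negative).
0–6 s: ½(-6 + 3)(6) = -9 cm
6–11 s: ½(3 + -3)(5) = 0 cm
11–15 s: ½(-3 + 6)(4) = 6 cm
15–21 s: ½(6 + 5)(6) = 33 cm
21–23 s: ½(5 + -4)(2) = 1 cm
Net displacement = 31 cm

31 cm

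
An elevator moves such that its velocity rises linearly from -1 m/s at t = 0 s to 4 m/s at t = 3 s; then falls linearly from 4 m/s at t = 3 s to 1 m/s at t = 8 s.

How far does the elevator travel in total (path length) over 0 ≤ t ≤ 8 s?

17.6 m

Total distance travelled is ∫|v| dt — sum the magnitudes of each area piece.
0–3 s: v = 0 at t = 0.6 s; triangle areas 0.3 + 4.8 = 5.1 m
3–8 s: |½(4 + 1)(5)| = 12.5 m
Total distance = 17.6 m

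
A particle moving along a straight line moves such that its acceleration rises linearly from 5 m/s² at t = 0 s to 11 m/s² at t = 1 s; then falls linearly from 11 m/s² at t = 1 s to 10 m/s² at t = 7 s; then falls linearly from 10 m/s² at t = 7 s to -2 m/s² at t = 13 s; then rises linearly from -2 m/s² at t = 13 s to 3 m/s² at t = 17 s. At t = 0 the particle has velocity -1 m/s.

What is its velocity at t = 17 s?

Δv equals the area under the a-t graph; then v = v₀ + Δv.
0–1 s: ½(5 + 11)(1) = 8 m/s
1–7 s: ½(11 + 10)(6) = 63 m/s
7–13 s: ½(10 + -2)(6) = 24 m/s
13–17 s: ½(-2 + 3)(4) = 2 m/s
Δv = 97 m/s, so v(17) = -1 + (97) = 96 m/s.

96 m/s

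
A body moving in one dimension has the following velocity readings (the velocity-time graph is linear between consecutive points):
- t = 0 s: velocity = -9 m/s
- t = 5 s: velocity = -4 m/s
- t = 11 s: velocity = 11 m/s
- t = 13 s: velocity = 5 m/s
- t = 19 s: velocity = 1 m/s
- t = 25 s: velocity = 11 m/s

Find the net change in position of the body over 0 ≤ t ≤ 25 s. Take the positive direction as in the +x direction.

58.5 m

Net displacement equals the area under the velocity-time graph (areas below the axis count negative).
0–5 s: ½(-9 + -4)(5) = -32.5 m
5–11 s: ½(-4 + 11)(6) = 21 m
11–13 s: ½(11 + 5)(2) = 16 m
13–19 s: ½(5 + 1)(6) = 18 m
19–25 s: ½(1 + 11)(6) = 36 m
Net displacement = 58.5 m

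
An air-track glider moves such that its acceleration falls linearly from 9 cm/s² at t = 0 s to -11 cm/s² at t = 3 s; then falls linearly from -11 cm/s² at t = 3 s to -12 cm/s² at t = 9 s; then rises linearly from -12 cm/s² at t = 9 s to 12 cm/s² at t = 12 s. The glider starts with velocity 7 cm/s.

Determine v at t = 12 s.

-65 cm/s

Δv equals the area under the a-t graph; then v = v₀ + Δv.
0–3 s: ½(9 + -11)(3) = -3 cm/s
3–9 s: ½(-11 + -12)(6) = -69 cm/s
9–12 s: ½(-12 + 12)(3) = 0 cm/s
Δv = -72 cm/s, so v(12) = 7 + (-72) = -65 cm/s.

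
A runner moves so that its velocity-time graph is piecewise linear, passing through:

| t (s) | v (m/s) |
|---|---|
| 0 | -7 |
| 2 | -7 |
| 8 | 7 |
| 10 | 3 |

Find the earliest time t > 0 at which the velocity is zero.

v changes sign on 2–8 s (from -7 to 7); the graph is linear there, so v = 0 at t = 2 + (7)·(8 − 2)/(7 − -7) = 5 s.

t = 5 s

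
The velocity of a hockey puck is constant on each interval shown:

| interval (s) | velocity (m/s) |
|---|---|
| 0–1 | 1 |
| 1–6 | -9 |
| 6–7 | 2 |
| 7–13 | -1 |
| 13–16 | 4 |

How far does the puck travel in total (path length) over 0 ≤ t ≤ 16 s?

Total distance travelled is ∫|v| dt — sum the magnitudes of each area piece.
0–1 s: |1| × 1 = 1 m
1–6 s: |-9| × 5 = 45 m
6–7 s: |2| × 1 = 2 m
7–13 s: |-1| × 6 = 6 m
13–16 s: |4| × 3 = 12 m
Total distance = 66 m

66 m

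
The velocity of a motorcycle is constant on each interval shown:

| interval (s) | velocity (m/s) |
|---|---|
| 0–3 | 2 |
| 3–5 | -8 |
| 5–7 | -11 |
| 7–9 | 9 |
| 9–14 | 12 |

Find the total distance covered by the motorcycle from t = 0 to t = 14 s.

122 m

Distance (not displacement) is the total path length: add the absolute areas under v-t.
0–3 s: |2| × 3 = 6 m
3–5 s: |-8| × 2 = 16 m
5–7 s: |-11| × 2 = 22 m
7–9 s: |9| × 2 = 18 m
9–14 s: |12| × 5 = 60 m
Total distance = 122 m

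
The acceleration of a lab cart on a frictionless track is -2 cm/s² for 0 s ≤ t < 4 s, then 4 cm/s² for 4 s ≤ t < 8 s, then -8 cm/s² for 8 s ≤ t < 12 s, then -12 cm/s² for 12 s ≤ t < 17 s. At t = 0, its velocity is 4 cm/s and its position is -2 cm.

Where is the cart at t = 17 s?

On each constant-a segment, Δv = aΔt and Δx = v₀Δt + ½aΔt²; chain segment to segment.
0–4 s: v starts 4 cm/s; Δx = 4·4 + ½·-2·4² = 0 cm; v ends -4 cm/s.
4–8 s: v starts -4 cm/s; Δx = -4·4 + ½·4·4² = 16 cm; v ends 12 cm/s.
8–12 s: v starts 12 cm/s; Δx = 12·4 + ½·-8·4² = -16 cm; v ends -20 cm/s.
12–17 s: v starts -20 cm/s; Δx = -20·5 + ½·-12·5² = -250 cm; v ends -80 cm/s.
x(17) = -2 + Σ Δx = -252 cm.

-252 cm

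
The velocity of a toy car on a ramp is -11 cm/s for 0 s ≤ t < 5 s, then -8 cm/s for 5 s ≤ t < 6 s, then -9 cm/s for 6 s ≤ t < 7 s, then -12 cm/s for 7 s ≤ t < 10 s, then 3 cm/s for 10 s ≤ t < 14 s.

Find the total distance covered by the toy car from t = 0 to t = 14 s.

120 cm

Distance (not displacement) is the total path length: add the absolute areas under v-t.
0–5 s: |-11| × 5 = 55 cm
5–6 s: |-8| × 1 = 8 cm
6–7 s: |-9| × 1 = 9 cm
7–10 s: |-12| × 3 = 36 cm
10–14 s: |3| × 4 = 12 cm
Total distance = 120 cm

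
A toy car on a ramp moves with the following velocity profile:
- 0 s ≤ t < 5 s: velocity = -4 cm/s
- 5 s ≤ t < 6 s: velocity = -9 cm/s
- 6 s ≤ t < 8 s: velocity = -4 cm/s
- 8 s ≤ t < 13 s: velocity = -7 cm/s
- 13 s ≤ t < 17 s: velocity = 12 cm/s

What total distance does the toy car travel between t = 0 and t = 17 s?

120 cm

Total distance travelled is ∫|v| dt — sum the magnitudes of each area piece.
0–5 s: |-4| × 5 = 20 cm
5–6 s: |-9| × 1 = 9 cm
6–8 s: |-4| × 2 = 8 cm
8–13 s: |-7| × 5 = 35 cm
13–17 s: |12| × 4 = 48 cm
Total distance = 120 cm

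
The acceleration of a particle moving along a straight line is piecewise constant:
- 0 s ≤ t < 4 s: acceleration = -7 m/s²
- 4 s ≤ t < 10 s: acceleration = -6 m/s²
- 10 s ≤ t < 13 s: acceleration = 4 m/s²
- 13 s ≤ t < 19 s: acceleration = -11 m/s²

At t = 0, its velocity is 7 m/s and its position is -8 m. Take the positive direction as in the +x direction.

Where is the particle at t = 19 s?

On each constant-a segment, Δv = aΔt and Δx = v₀Δt + ½aΔt²; chain segment to segment.
0–4 s: v starts 7 m/s; Δx = 7·4 + ½·-7·4² = -28 m; v ends -21 m/s.
4–10 s: v starts -21 m/s; Δx = -21·6 + ½·-6·6² = -234 m; v ends -57 m/s.
10–13 s: v starts -57 m/s; Δx = -57·3 + ½·4·3² = -153 m; v ends -45 m/s.
13–19 s: v starts -45 m/s; Δx = -45·6 + ½·-11·6² = -468 m; v ends -111 m/s.
x(19) = -8 + Σ Δx = -891 m.

-891 m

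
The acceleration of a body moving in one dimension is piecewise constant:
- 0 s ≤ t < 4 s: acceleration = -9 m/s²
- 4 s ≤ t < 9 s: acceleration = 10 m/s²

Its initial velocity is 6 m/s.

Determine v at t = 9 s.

20 m/s

Δv equals the area under the a-t graph; then v = v₀ + Δv.
0–4 s: -9 × 4 = -36 m/s
4–9 s: 10 × 5 = 50 m/s
Δv = 14 m/s, so v(9) = 6 + (14) = 20 m/s.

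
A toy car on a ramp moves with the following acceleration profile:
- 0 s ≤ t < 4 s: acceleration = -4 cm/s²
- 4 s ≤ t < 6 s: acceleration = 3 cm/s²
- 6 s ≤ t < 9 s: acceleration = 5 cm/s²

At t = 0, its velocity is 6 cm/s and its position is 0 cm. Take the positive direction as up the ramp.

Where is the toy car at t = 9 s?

-11.5 cm

On each constant-a segment, Δv = aΔt and Δx = v₀Δt + ½aΔt²; chain segment to segment.
0–4 s: v starts 6 cm/s; Δx = 6·4 + ½·-4·4² = -8 cm; v ends -10 cm/s.
4–6 s: v starts -10 cm/s; Δx = -10·2 + ½·3·2² = -14 cm; v ends -4 cm/s.
6–9 s: v starts -4 cm/s; Δx = -4·3 + ½·5·3² = 10.5 cm; v ends 11 cm/s.
x(9) = 0 + Σ Δx = -11.5 cm.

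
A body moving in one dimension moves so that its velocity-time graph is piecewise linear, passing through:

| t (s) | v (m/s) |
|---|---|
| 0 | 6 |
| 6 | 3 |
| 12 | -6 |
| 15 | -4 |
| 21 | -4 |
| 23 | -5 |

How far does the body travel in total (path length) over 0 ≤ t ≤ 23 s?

90 m

Total distance travelled is ∫|v| dt — sum the magnitudes of each area piece.
0–6 s: |½(6 + 3)(6)| = 27 m
6–12 s: v = 0 at t = 8 s; triangle areas 3 + 12 = 15 m
12–15 s: |½(-6 + -4)(3)| = 15 m
15–21 s: |-4| × 6 = 24 m
21–23 s: |½(-4 + -5)(2)| = 9 m
Total distance = 90 m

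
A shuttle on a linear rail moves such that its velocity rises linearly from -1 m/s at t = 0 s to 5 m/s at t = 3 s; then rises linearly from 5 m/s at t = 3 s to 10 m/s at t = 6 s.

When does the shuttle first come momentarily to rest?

t = 0.5 s

v changes sign on 0–3 s (from -1 to 5); the graph is linear there, so v = 0 at t = 0 + (1)·(3 − 0)/(5 − -1) = 0.5 s.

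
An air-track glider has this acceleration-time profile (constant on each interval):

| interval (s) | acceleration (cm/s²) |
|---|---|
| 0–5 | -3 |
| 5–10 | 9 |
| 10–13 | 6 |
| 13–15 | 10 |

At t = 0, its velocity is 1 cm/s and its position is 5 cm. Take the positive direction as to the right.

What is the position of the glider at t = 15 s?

253 cm

On each constant-a segment, Δv = aΔt and Δx = v₀Δt + ½aΔt²; chain segment to segment.
0–5 s: v starts 1 cm/s; Δx = 1·5 + ½·-3·5² = -32.5 cm; v ends -14 cm/s.
5–10 s: v starts -14 cm/s; Δx = -14·5 + ½·9·5² = 42.5 cm; v ends 31 cm/s.
10–13 s: v starts 31 cm/s; Δx = 31·3 + ½·6·3² = 120 cm; v ends 49 cm/s.
13–15 s: v starts 49 cm/s; Δx = 49·2 + ½·10·2² = 118 cm; v ends 69 cm/s.
x(15) = 5 + Σ Δx = 253 cm.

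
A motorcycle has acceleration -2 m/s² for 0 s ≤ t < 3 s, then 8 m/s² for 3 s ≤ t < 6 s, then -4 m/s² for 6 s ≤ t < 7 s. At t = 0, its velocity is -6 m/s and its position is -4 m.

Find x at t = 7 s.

On each constant-a segment, Δv = aΔt and Δx = v₀Δt + ½aΔt²; chain segment to segment.
0–3 s: v starts -6 m/s; Δx = -6·3 + ½·-2·3² = -27 m; v ends -12 m/s.
3–6 s: v starts -12 m/s; Δx = -12·3 + ½·8·3² = 0 m; v ends 12 m/s.
6–7 s: v starts 12 m/s; Δx = 12·1 + ½·-4·1² = 10 m; v ends 8 m/s.
x(7) = -4 + Σ Δx = -21 m.

-21 m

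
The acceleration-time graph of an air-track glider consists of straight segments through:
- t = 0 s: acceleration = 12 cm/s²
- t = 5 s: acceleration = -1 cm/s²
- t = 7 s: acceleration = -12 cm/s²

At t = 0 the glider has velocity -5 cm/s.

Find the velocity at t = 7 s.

Δv equals the area under the a-t graph; then v = v₀ + Δv.
0–5 s: ½(12 + -1)(5) = 27.5 cm/s
5–7 s: ½(-1 + -12)(2) = -13 cm/s
Δv = 14.5 cm/s, so v(7) = -5 + (14.5) = 9.5 cm/s.

9.5 cm/s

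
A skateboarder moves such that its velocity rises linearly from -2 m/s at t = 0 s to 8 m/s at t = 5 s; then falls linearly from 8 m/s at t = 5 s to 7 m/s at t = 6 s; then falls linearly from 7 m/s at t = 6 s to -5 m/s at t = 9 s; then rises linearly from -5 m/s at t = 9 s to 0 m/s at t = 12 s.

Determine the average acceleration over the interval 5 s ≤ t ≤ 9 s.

Average acceleration = Δv/Δt = (-5 − 8)/(9 − 5) = -3.25 m/s².

-3.25 m/s²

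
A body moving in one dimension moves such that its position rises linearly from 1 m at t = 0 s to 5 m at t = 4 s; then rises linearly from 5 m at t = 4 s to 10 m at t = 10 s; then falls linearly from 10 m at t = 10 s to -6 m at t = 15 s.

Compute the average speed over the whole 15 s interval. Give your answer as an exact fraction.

Average speed = (total path length)/(elapsed time); on a piecewise-linear x-t graph the path length is Σ|Δx|.
0–4 s: |Δx| = |5 − 1| = 4 m
4–10 s: |Δx| = |10 − 5| = 5 m
10–15 s: |Δx| = |-6 − 10| = 16 m
Total path = 25 m; average speed = 25/15 = 5/3 m/s.

5/3 m/s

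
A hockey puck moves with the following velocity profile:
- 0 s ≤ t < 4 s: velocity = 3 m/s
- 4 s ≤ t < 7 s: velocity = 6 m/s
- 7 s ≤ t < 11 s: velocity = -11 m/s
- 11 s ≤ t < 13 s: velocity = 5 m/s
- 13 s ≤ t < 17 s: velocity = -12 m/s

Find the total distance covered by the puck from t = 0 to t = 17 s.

132 m

Distance (not displacement) is the total path length: add the absolute areas under v-t.
0–4 s: |3| × 4 = 12 m
4–7 s: |6| × 3 = 18 m
7–11 s: |-11| × 4 = 44 m
11–13 s: |5| × 2 = 10 m
13–17 s: |-12| × 4 = 48 m
Total distance = 132 m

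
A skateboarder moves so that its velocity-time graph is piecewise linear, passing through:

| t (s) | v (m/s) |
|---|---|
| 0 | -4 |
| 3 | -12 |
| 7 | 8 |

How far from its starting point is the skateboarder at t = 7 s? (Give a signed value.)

Net displacement equals the area under the velocity-time graph (areas below the axis count negative).
0–3 s: ½(-4 + -12)(3) = -24 m
3–7 s: ½(-12 + 8)(4) = -8 m
Net displacement = -32 m

-32 m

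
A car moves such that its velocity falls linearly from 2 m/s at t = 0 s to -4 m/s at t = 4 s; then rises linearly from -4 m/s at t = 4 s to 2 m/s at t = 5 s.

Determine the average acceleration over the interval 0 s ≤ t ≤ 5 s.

Average acceleration = Δv/Δt = (2 − 2)/(5 − 0) = 0 m/s².

0 m/s²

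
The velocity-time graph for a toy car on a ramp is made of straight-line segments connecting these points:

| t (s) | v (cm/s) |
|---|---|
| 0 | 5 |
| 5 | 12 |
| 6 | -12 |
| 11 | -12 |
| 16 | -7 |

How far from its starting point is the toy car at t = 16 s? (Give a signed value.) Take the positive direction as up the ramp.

-65 cm

Net displacement equals the area under the velocity-time graph (areas below the axis count negative).
0–5 s: ½(5 + 12)(5) = 42.5 cm
5–6 s: ½(12 + -12)(1) = 0 cm
6–11 s: -12 × 5 = -60 cm
11–16 s: ½(-12 + -7)(5) = -47.5 cm
Net displacement = -65 cm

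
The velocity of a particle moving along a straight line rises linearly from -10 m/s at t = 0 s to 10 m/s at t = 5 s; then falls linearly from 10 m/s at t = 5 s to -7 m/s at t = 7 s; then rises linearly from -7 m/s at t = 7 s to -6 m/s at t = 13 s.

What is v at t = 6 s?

1.5 m/s

On 5–7 s the graph is linear from 10 to -7 m/s: v(6) = 10 + (-7 − 10)·(6 − 5)/(7 − 5) = 1.5 m/s.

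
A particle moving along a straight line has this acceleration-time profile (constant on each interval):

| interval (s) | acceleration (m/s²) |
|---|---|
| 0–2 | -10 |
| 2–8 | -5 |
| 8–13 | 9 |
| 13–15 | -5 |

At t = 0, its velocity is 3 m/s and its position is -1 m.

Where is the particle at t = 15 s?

On each constant-a segment, Δv = aΔt and Δx = v₀Δt + ½aΔt²; chain segment to segment.
0–2 s: v starts 3 m/s; Δx = 3·2 + ½·-10·2² = -14 m; v ends -17 m/s.
2–8 s: v starts -17 m/s; Δx = -17·6 + ½·-5·6² = -192 m; v ends -47 m/s.
8–13 s: v starts -47 m/s; Δx = -47·5 + ½·9·5² = -122.5 m; v ends -2 m/s.
13–15 s: v starts -2 m/s; Δx = -2·2 + ½·-5·2² = -14 m; v ends -12 m/s.
x(15) = -1 + Σ Δx = -343.5 m.

-343.5 m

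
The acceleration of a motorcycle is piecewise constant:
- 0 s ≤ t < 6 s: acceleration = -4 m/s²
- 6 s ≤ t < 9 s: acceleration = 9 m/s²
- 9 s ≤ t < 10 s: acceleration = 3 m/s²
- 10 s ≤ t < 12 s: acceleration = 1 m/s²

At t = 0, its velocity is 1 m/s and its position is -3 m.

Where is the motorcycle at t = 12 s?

-76 m

On each constant-a segment, Δv = aΔt and Δx = v₀Δt + ½aΔt²; chain segment to segment.
0–6 s: v starts 1 m/s; Δx = 1·6 + ½·-4·6² = -66 m; v ends -23 m/s.
6–9 s: v starts -23 m/s; Δx = -23·3 + ½·9·3² = -28.5 m; v ends 4 m/s.
9–10 s: v starts 4 m/s; Δx = 4·1 + ½·3·1² = 5.5 m; v ends 7 m/s.
10–12 s: v starts 7 m/s; Δx = 7·2 + ½·1·2² = 16 m; v ends 9 m/s.
x(12) = -3 + Σ Δx = -76 m.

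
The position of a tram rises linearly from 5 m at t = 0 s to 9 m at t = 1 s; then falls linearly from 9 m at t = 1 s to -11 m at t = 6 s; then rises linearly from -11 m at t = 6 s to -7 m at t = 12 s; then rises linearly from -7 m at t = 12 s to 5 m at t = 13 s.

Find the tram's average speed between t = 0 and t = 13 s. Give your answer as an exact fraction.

40/13 m/s

Average speed = (total path length)/(elapsed time); on a piecewise-linear x-t graph the path length is Σ|Δx|.
0–1 s: |Δx| = |9 − 5| = 4 m
1–6 s: |Δx| = |-11 − 9| = 20 m
6–12 s: |Δx| = |-7 − -11| = 4 m
12–13 s: |Δx| = |5 − -7| = 12 m
Total path = 40 m; average speed = 40/13 = 40/13 m/s.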